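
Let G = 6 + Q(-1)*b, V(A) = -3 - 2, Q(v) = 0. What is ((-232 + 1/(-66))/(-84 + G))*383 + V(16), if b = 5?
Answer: 5839139/5148 ≈ 1134.3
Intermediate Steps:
V(A) = -5
G = 6 (G = 6 + 0*5 = 6 + 0 = 6)
((-232 + 1/(-66))/(-84 + G))*383 + V(16) = ((-232 + 1/(-66))/(-84 + 6))*383 - 5 = ((-232 - 1/66)/(-78))*383 - 5 = -15313/66*(-1/78)*383 - 5 = (15313/5148)*383 - 5 = 5864879/5148 - 5 = 5839139/5148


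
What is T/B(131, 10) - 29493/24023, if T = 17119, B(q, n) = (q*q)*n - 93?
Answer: -4647301144/4120352891 ≈ -1.1279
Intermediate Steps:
B(q, n) = -93 + n*q² (B(q, n) = q²*n - 93 = n*q² - 93 = -93 + n*q²)
T/B(131, 10) - 29493/24023 = 17119/(-93 + 10*131²) - 29493/24023 = 17119/(-93 + 10*17161) - 29493*1/24023 = 17119/(-93 + 171610) - 29493/24023 = 17119/171517 - 29493/24023 = -4647301144/4120352891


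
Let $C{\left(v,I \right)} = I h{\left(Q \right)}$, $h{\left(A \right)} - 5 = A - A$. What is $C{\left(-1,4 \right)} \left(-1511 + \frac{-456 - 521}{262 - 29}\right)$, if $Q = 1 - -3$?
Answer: $- \frac{7060800}{233} \approx -30304.0$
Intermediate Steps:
$Q = 4$ ($Q = 1 + 3 = 4$)
$h{\left(A \right)} = 5$ ($h{\left(A \right)} = 5 + \left(A - A\right) = 5 + 0 = 5$)
$C{\left(v,I \right)} = 5 I$ ($C{\left(v,I \right)} = I 5 = 5 I$)
$C{\left(-1,4 \right)} \left(-1511 + \frac{-456 - 521}{262 - 29}\right) = 5 \cdot 4 \left(-1511 + \frac{-456 - 521}{262 - 29}\right) = 20 \left(-1511 - \frac{977}{233}\right) = 20 \left(- \frac{353040}{233}\right) = - \frac{7060800}{233}$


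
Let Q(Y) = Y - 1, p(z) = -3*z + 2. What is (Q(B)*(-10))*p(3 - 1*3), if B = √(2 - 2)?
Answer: 20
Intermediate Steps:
p(z) = 2 - 3*z
B = 0 (B = √0 = 0)
Q(Y) = -1 + Y
(Q(B)*(-10))*p(3 - 1*3) = ((-1 + 0)*(-10))*(2 - 3*(3 - 1*3)) = (-1*(-10))*(2 - 3*(3 - 3)) = 10*(2 - 3*0) = 10*(2 + 0) = 10*2 = 20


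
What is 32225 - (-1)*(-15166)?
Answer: 17059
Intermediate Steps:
32225 - (-1)*(-15166) = 32225 - 1*15166 = 32225 - 15166 = 17059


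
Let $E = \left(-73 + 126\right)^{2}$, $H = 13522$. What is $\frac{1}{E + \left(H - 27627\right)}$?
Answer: $- \frac{1}{11296} \approx -8.8527 \cdot 10^{-5}$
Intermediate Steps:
$E = 2809$ ($E = 53^{2} = 2809$)
$\frac{1}{E + \left(H - 27627\right)} = \frac{1}{2809 + \left(13522 - 27627\right)} = \frac{1}{2809 - 14105} = \frac{1}{-11296} = - \frac{1}{11296}$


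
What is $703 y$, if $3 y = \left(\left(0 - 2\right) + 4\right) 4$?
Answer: $\frac{5624}{3} \approx 1874.7$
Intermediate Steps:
$y = \frac{8}{3}$ ($y = \frac{\left(\left(0 - 2\right) + 4\right) 4}{3} = \frac{\left(-2 + 4\right) 4}{3} = \frac{2 \cdot 4}{3} = \frac{1}{3} \cdot 8 = \frac{8}{3} \approx 2.6667$)
$703 y = 703 \cdot \frac{8}{3} = \frac{5624}{3}$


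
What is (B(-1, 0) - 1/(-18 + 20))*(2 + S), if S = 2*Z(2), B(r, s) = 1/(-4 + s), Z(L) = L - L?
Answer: -3/2 ≈ -1.5000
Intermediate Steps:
Z(L) = 0
S = 0 (S = 2*0 = 0)
(B(-1, 0) - 1/(-18 + 20))*(2 + S) = (1/(-4 + 0) - 1/(-18 + 20))*(2 + 0) = (1/(-4) - 1/2)*2 = (-¼ - 1*½)*2 = (-¼ - ½)*2 = -¾*2 = -3/2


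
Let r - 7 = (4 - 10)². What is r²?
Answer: 1849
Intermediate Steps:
r = 43 (r = 7 + (4 - 10)² = 7 + (-6)² = 7 + 36 = 43)
r² = 43² = 1849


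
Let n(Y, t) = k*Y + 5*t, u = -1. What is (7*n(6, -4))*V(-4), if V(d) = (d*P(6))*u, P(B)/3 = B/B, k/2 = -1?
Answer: -2688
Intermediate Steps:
k = -2 (k = 2*(-1) = -2)
P(B) = 3 (P(B) = 3*(B/B) = 3*1 = 3)
n(Y, t) = -2*Y + 5*t
V(d) = -3*d (V(d) = (d*3)*(-1) = (3*d)*(-1) = -3*d)
(7*n(6, -4))*V(-4) = (7*(-2*6 + 5*(-4)))*(-3*(-4)) = (7*(-12 - 20))*12 = (7*(-32))*12 = -224*12 = -2688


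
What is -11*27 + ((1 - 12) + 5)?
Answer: -303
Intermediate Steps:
-11*27 + ((1 - 12) + 5) = -297 + (-11 + 5) = -297 - 6 = -303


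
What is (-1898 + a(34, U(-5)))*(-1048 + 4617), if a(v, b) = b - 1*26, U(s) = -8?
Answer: -6895308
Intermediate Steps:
a(v, b) = -26 + b (a(v, b) = b - 26 = -26 + b)
(-1898 + a(34, U(-5)))*(-1048 + 4617) = (-1898 + (-26 - 8))*(-1048 + 4617) = (-1898 - 34)*3569 = -1932*3569 = -6895308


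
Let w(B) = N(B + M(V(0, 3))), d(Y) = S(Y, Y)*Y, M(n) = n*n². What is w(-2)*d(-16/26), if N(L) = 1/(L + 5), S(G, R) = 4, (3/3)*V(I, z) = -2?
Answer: 32/65 ≈ 0.49231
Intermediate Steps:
V(I, z) = -2
M(n) = n³
d(Y) = 4*Y
N(L) = 1/(5 + L)
w(B) = 1/(-3 + B) (w(B) = 1/(5 + (B + (-2)³)) = 1/(5 + (B - 8)) = 1/(5 + (-8 + B)) = 1/(-3 + B))
w(-2)*d(-16/26) = (4*(-16/26))/(-3 - 2) = (4*(-16*1/26))/(-5) = -4*(-8)/(5*13) = -⅕*(-32/13) = 32/65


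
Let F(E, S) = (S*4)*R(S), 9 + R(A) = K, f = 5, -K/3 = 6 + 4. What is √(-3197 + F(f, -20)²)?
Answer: √9731203 ≈ 3119.5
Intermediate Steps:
K = -30 (K = -3*(6 + 4) = -3*10 = -30)
R(A) = -39 (R(A) = -9 - 30 = -39)
F(E, S) = -156*S (F(E, S) = (S*4)*(-39) = (4*S)*(-39) = -156*S)
√(-3197 + F(f, -20)²) = √(-3197 + (-156*(-20))²) = √(-3197 + 3120²) = √(-3197 + 9734400) = √9731203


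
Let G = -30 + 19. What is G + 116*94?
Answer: 10893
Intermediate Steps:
G = -11
G + 116*94 = -11 + 116*94 = -11 + 10904 = 10893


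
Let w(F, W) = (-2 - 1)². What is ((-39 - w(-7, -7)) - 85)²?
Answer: 17689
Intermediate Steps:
w(F, W) = 9 (w(F, W) = (-3)² = 9)
((-39 - w(-7, -7)) - 85)² = ((-39 - 1*9) - 85)² = ((-39 - 9) - 85)² = (-48 - 85)² = (-133)² = 17689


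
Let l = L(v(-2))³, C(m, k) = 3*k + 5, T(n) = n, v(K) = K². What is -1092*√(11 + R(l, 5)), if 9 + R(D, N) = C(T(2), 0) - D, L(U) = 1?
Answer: -1092*√6 ≈ -2674.8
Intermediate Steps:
C(m, k) = 5 + 3*k
l = 1 (l = 1³ = 1)
R(D, N) = -4 - D (R(D, N) = -9 + ((5 + 3*0) - D) = -9 + ((5 + 0) - D) = -9 + (5 - D) = -4 - D)
-1092*√(11 + R(l, 5)) = -1092*√(11 + (-4 - 1*1)) = -1092*√(11 + (-4 - 1)) = -1092*√(11 - 5) = -1092*√6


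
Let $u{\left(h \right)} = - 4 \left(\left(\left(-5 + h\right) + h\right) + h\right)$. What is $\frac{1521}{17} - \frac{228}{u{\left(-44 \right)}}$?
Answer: $\frac{207408}{2329} \approx 89.055$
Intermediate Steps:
$u{\left(h \right)} = 20 - 12 h$ ($u{\left(h \right)} = - 4 \left(\left(-5 + 2 h\right) + h\right) = - 4 \left(-5 + 3 h\right) = 20 - 12 h$)
$\frac{1521}{17} - \frac{228}{u{\left(-44 \right)}} = \frac{1521}{17} - \frac{228}{20 - -528} = 1521 \cdot \frac{1}{17} - \frac{228}{20 + 528} = \frac{1521}{17} - \frac{228}{548} = \frac{1521}{17} - \frac{57}{137} = \frac{207408}{2329}$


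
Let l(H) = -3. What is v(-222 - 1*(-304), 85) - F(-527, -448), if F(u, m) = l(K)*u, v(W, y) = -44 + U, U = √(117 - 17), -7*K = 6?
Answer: -1615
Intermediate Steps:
K = -6/7 (K = -⅐*6 = -6/7 ≈ -0.85714)
U = 10 (U = √100 = 10)
v(W, y) = -34 (v(W, y) = -44 + 10 = -34)
F(u, m) = -3*u
v(-222 - 1*(-304), 85) - F(-527, -448) = -34 - (-3)*(-527) = -34 - 1*1581 = -34 - 1581 = -1615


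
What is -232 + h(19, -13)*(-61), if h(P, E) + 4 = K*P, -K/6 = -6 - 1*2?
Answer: -55620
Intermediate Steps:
K = 48 (K = -6*(-6 - 1*2) = -6*(-6 - 2) = -6*(-8) = 48)
h(P, E) = -4 + 48*P
-232 + h(19, -13)*(-61) = -232 + (-4 + 48*19)*(-61) = -232 + (-4 + 912)*(-61) = -232 + 908*(-61) = -232 - 55388 = -55620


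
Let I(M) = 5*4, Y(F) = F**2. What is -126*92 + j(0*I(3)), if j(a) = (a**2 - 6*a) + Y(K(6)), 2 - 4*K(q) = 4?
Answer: -46367/4 ≈ -11592.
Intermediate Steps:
K(q) = -1/2 (K(q) = 1/2 - 1/4*4 = 1/2 - 1 = -1/2)
I(M) = 20
j(a) = 1/4 + a**2 - 6*a (j(a) = (a**2 - 6*a) + (-1/2)**2 = (a**2 - 6*a) + 1/4 = 1/4 + a**2 - 6*a)
-126*92 + j(0*I(3)) = -126*92 + (1/4 + (0*20)**2 - 0*20) = -11592 + (1/4 + 0**2 - 6*0) = -11592 + (1/4 + 0 + 0) = -11592 + 1/4 = -46367/4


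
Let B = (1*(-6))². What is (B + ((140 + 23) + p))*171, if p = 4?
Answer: 34713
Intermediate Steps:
B = 36 (B = (-6)² = 36)
(B + ((140 + 23) + p))*171 = (36 + ((140 + 23) + 4))*171 = (36 + (163 + 4))*171 = (36 + 167)*171 = 203*171 = 34713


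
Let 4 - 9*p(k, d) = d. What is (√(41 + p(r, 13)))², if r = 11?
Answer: 40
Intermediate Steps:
p(k, d) = 4/9 - d/9
(√(41 + p(r, 13)))² = (√(41 + (4/9 - ⅑*13)))² = (√(41 + (4/9 - 13/9)))² = (√(41 - 1))² = (√40)² = (2*√10)² = 40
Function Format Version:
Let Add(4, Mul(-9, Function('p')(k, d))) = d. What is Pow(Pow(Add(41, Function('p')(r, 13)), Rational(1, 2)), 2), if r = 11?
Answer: 40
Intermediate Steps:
Function('p')(k, d) = Add(Rational(4, 9), Mul(Rational(-1, 9), d))
Pow(Pow(Add(41, Function('p')(r, 13)), Rational(1, 2)), 2) = Pow(Pow(Add(41, Add(Rational(4, 9), Mul(Rational(-1, 9), 13))), Rational(1, 2)), 2) = Pow(Pow(Add(41, Add(Rational(4, 9), Rational(-13, 9))), Rational(1, 2)), 2) = Pow(Pow(Add(41, -1), Rational(1, 2)), 2) = Pow(Pow(40, Rational(1, 2)), 2) = Pow(Mul(2, Pow(10, Rational(1, 2))), 2) = 40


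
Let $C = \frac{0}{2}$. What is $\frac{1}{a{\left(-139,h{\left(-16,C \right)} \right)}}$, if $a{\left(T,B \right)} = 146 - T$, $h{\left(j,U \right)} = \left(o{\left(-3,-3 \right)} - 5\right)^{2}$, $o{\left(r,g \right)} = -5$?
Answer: $\frac{1}{285} \approx 0.0035088$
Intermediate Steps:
$C = 0$ ($C = 0 \cdot \frac{1}{2} = 0$)
$h{\left(j,U \right)} = 100$ ($h{\left(j,U \right)} = \left(-5 - 5\right)^{2} = \left(-10\right)^{2} = 100$)
$\frac{1}{a{\left(-139,h{\left(-16,C \right)} \right)}} = \frac{1}{146 - -139} = \frac{1}{146 + 139} = \frac{1}{285}$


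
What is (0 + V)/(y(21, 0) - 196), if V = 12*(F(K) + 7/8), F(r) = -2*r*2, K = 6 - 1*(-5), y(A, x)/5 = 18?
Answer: 1035/212 ≈ 4.8821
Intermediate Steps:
y(A, x) = 90 (y(A, x) = 5*18 = 90)
K = 11 (K = 6 + 5 = 11)
F(r) = -4*r
V = -1035/2 (V = 12*(-4*11 + 7/8) = 12*(-44 + 7*(⅛)) = 12*(-44 + 7/8) = 12*(-345/8) = -1035/2 ≈ -517.50)
(0 + V)/(y(21, 0) - 196) = (0 - 1035/2)/(90 - 196) = -1035/2/(-106) = -1/106*(-1035/2) = 1035/212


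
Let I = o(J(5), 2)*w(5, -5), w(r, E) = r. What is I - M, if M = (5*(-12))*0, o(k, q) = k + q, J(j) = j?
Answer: 35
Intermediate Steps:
M = 0 (M = -60*0 = 0)
I = 35 (I = (5 + 2)*5 = 7*5 = 35)
I - M = 35 - 1*0 = 35 + 0 = 35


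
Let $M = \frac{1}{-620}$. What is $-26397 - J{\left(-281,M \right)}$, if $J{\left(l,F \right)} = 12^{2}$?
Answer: $-26541$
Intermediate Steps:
$M = - \frac{1}{620} \approx -0.0016129$
$J{\left(l,F \right)} = 144$
$-26397 - J{\left(-281,M \right)} = -26397 - 144 = -26541$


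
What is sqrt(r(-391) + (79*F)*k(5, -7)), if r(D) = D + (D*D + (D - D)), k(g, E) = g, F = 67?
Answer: sqrt(178955) ≈ 423.03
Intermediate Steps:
r(D) = D + D**2 (r(D) = D + (D**2 + 0) = D + D**2)
sqrt(r(-391) + (79*F)*k(5, -7)) = sqrt(-391*(1 - 391) + (79*67)*5) = sqrt(-391*(-390) + 5293*5) = sqrt(152490 + 26465) = sqrt(178955)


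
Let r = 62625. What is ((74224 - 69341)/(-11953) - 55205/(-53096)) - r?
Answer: -39744961963403/634656488 ≈ -62624.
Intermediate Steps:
((74224 - 69341)/(-11953) - 55205/(-53096)) - r = ((74224 - 69341)/(-11953) - 55205/(-53096)) - 1*62625 = (4883*(-1/11953) - 55205*(-1/53096)) - 62625 = (-4883/11953 + 55205/53096) - 62625 = 400597597/634656488 - 62625 = -39744961963403/634656488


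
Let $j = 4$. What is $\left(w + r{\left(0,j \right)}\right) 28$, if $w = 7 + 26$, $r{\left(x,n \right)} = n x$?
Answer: $924$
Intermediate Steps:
$w = 33$
$\left(w + r{\left(0,j \right)}\right) 28 = \left(33 + 4 \cdot 0\right) 28 = \left(33 + 0\right) 28 = 33 \cdot 28 = 924$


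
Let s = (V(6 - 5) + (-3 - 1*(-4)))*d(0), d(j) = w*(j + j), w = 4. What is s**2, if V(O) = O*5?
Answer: 0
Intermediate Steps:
d(j) = 8*j (d(j) = 4*(j + j) = 4*(2*j) = 8*j)
V(O) = 5*O
s = 0 (s = (5*(6 - 5) + (-3 - 1*(-4)))*(8*0) = (5*1 + (-3 + 4))*0 = (5 + 1)*0 = 6*0 = 0)
s**2 = 0**2 = 0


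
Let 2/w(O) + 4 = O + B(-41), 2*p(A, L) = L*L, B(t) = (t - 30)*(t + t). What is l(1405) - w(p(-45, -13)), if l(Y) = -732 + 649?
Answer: -979819/11805 ≈ -83.000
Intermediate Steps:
B(t) = 2*t*(-30 + t) (B(t) = (-30 + t)*(2*t) = 2*t*(-30 + t))
l(Y) = -83
p(A, L) = L²/2 (p(A, L) = (L*L)/2 = L²/2)
w(O) = 2/(5818 + O) (w(O) = 2/(-4 + (O + 2*(-41)*(-30 - 41))) = 2/(-4 + (O + 2*(-41)*(-71))) = 2/(-4 + (O + 5822)) = 2/(-4 + (5822 + O)) = 2/(5818 + O))
l(1405) - w(p(-45, -13)) = -83 - 2/(5818 + (½)*(-13)²) = -83 - 2/(5818 + (½)*169) = -83 - 2/(5818 + 169/2) = -83 - 2/11805/2 = -83 - 2*2/11805 = -83 - 1*4/11805 = -83 - 4/11805 = -979819/11805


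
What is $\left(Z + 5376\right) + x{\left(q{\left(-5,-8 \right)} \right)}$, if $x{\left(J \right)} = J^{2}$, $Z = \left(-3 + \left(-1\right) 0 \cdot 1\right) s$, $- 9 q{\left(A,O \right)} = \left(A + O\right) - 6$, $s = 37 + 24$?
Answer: $\frac{420994}{81} \approx 5197.5$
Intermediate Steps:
$s = 61$
$q{\left(A,O \right)} = \frac{2}{3} - \frac{A}{9} - \frac{O}{9}$ ($q{\left(A,O \right)} = - \frac{\left(A + O\right) - 6}{9} = - \frac{-6 + A + O}{9} = \frac{2}{3} - \frac{A}{9} - \frac{O}{9}$)
$Z = -183$ ($Z = \left(-3 + \left(-1\right) 0 \cdot 1\right) 61 = \left(-3 + 0 \cdot 1\right) 61 = \left(-3 + 0\right) 61 = \left(-3\right) 61 = -183$)
$\left(Z + 5376\right) + x{\left(q{\left(-5,-8 \right)} \right)} = \left(-183 + 5376\right) + \left(\frac{2}{3} - - \frac{5}{9} - - \frac{8}{9}\right)^{2} = 5193 + \left(\frac{2}{3} + \frac{5}{9} + \frac{8}{9}\right)^{2} = 5193 + \left(\frac{19}{9}\right)^{2} = 5193 + \frac{361}{81} = \frac{420994}{81}$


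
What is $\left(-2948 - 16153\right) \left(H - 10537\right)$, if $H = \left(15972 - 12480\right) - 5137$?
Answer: $232688382$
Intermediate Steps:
$H = -1645$ ($H = 3492 - 5137 = -1645$)
$\left(-2948 - 16153\right) \left(H - 10537\right) = \left(-2948 - 16153\right) \left(-1645 - 10537\right) = \left(-19101\right) \left(-12182\right) = 232688382$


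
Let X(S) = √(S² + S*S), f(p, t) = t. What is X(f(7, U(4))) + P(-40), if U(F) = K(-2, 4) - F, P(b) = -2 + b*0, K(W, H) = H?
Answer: -2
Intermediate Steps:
P(b) = -2 (P(b) = -2 + 0 = -2)
U(F) = 4 - F
X(S) = √2*√(S²) (X(S) = √(S² + S²) = √(2*S²) = √2*√(S²))
X(f(7, U(4))) + P(-40) = √2*√((4 - 1*4)²) - 2 = √2*√((4 - 4)²) - 2 = √2*√(0²) - 2 = √2*√0 - 2 = √2*0 - 2 = 0 - 2 = -2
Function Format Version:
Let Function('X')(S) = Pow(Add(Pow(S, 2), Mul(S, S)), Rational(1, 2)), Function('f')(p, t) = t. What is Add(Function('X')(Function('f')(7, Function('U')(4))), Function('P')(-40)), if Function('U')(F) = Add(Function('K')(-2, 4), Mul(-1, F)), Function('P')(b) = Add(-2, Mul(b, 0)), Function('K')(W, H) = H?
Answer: -2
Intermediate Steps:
Function('P')(b) = -2 (Function('P')(b) = Add(-2, 0) = -2)
Function('U')(F) = Add(4, Mul(-1, F))
Function('X')(S) = Mul(Pow(2, Rational(1, 2)), Pow(Pow(S, 2), Rational(1, 2))) (Function('X')(S) = Pow(Add(Pow(S, 2), Pow(S, 2)), Rational(1, 2)) = Pow(Mul(2, Pow(S, 2)), Rational(1, 2)) = Mul(Pow(2, Rational(1, 2)), Pow(Pow(S, 2), Rational(1, 2))))
Add(Function('X')(Function('f')(7, Function('U')(4))), Function('P')(-40)) = Add(Mul(Pow(2, Rational(1, 2)), Pow(Pow(Add(4, Mul(-1, 4)), 2), Rational(1, 2))), -2) = Add(Mul(Pow(2, Rational(1, 2)), Pow(Pow(Add(4, -4), 2), Rational(1, 2))), -2) = Add(Mul(Pow(2, Rational(1, 2)), Pow(Pow(0, 2), Rational(1, 2))), -2) = Add(Mul(Pow(2, Rational(1, 2)), Pow(0, Rational(1, 2))), -2) = Add(Mul(Pow(2, Rational(1, 2)), 0), -2) = Add(0, -2) = -2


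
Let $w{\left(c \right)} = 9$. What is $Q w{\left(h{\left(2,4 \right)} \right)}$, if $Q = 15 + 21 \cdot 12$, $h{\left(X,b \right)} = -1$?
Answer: $2403$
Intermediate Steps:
$Q = 267$ ($Q = 15 + 252 = 267$)
$Q w{\left(h{\left(2,4 \right)} \right)} = 267 \cdot 9 = 2403$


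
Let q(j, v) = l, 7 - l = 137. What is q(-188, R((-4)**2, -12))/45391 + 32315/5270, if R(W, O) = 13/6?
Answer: 293225013/47842114 ≈ 6.1290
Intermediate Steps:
R(W, O) = 13/6 (R(W, O) = 13*(1/6) = 13/6)
l = -130 (l = 7 - 1*137 = 7 - 137 = -130)
q(j, v) = -130
q(-188, R((-4)**2, -12))/45391 + 32315/5270 = -130/45391 + 32315/5270 = -130*1/45391 + 32315*(1/5270) = -130/45391 + 6463/1054 = 293225013/47842114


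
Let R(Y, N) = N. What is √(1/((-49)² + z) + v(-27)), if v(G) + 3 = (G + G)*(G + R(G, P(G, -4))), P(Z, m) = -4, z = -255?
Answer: 7*√157050718/2146 ≈ 40.878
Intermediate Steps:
v(G) = -3 + 2*G*(-4 + G) (v(G) = -3 + (G + G)*(G - 4) = -3 + (2*G)*(-4 + G) = -3 + 2*G*(-4 + G))
√(1/((-49)² + z) + v(-27)) = √(1/((-49)² - 255) + (-3 - 8*(-27) + 2*(-27)²)) = √(1/(2401 - 255) + (-3 + 216 + 2*729)) = √(1/2146 + (-3 + 216 + 1458)) = √(1/2146 + 1671) = √(3585967/2146) = 7*√157050718/2146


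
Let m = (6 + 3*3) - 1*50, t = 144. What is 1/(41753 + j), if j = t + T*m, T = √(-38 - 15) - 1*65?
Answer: 44172/1951230509 + 35*I*√53/1951230509 ≈ 2.2638e-5 + 1.3059e-7*I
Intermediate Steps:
T = -65 + I*√53 (T = √(-53) - 65 = I*√53 - 65 = -65 + I*√53 ≈ -65.0 + 7.2801*I)
m = -35 (m = (6 + 9) - 50 = 15 - 50 = -35)
j = 2419 - 35*I*√53 (j = 144 + (-65 + I*√53)*(-35) = 144 + (2275 - 35*I*√53) = 2419 - 35*I*√53 ≈ 2419.0 - 254.8*I)
1/(41753 + j) = 1/(41753 + (2419 - 35*I*√53)) = 1/(44172 - 35*I*√53)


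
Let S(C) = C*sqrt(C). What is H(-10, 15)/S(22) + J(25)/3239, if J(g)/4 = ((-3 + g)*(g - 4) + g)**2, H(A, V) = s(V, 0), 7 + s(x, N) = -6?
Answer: 948676/3239 - 13*sqrt(22)/484 ≈ 292.77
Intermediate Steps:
s(x, N) = -13 (s(x, N) = -7 - 6 = -13)
H(A, V) = -13
J(g) = 4*(g + (-4 + g)*(-3 + g))**2 (J(g) = 4*((-3 + g)*(g - 4) + g)**2 = 4*((-3 + g)*(-4 + g) + g)**2 = 4*((-4 + g)*(-3 + g) + g)**2 = 4*(g + (-4 + g)*(-3 + g))**2)
S(C) = C**(3/2)
H(-10, 15)/S(22) + J(25)/3239 = -13*sqrt(22)/484 + (4*(12 + 25**2 - 6*25)**2)/3239 = -13*sqrt(22)/484 + (4*(12 + 625 - 150)**2)*(1/3239) = -13*sqrt(22)/484 + (4*487**2)*(1/3239) = -13*sqrt(22)/484 + (4*237169)*(1/3239) = -13*sqrt(22)/484 + 948676*(1/3239) = -13*sqrt(22)/484 + 948676/3239 = 948676/3239 - 13*sqrt(22)/484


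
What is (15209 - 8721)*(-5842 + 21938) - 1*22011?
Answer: 104408837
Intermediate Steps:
(15209 - 8721)*(-5842 + 21938) - 1*22011 = 6488*16096 - 22011 = 104430848 - 22011 = 104408837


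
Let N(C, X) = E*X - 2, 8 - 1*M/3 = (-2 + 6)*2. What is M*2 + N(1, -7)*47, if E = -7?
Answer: 2209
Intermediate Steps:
M = 0 (M = 24 - 3*(-2 + 6)*2 = 24 - 12*2 = 24 - 3*8 = 24 - 24 = 0)
N(C, X) = -2 - 7*X (N(C, X) = -7*X - 2 = -2 - 7*X)
M*2 + N(1, -7)*47 = 0*2 + (-2 - 7*(-7))*47 = 0 + (-2 + 49)*47 = 0 + 47*47 = 0 + 2209 = 2209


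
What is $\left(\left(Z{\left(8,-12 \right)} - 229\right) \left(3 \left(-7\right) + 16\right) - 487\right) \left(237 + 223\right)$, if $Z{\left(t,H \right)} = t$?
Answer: $284280$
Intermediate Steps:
$\left(\left(Z{\left(8,-12 \right)} - 229\right) \left(3 \left(-7\right) + 16\right) - 487\right) \left(237 + 223\right) = \left(\left(8 - 229\right) \left(3 \left(-7\right) + 16\right) - 487\right) \left(237 + 223\right) = \left(- 221 \left(-21 + 16\right) - 487\right) 460 = \left(\left(-221\right) \left(-5\right) - 487\right) 460 = \left(1105 - 487\right) 460 = 618 \cdot 460 = 284280$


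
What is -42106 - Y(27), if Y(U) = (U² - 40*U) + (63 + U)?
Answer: -41845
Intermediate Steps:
Y(U) = 63 + U² - 39*U
-42106 - Y(27) = -42106 - (63 + 27² - 39*27) = -42106 - (63 + 729 - 1053) = -42106 - 1*(-261) = -42106 + 261 = -41845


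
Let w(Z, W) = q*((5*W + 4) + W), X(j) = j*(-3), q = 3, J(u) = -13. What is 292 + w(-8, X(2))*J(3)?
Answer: 1540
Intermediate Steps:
X(j) = -3*j
w(Z, W) = 12 + 18*W (w(Z, W) = 3*((5*W + 4) + W) = 3*((4 + 5*W) + W) = 3*(4 + 6*W) = 12 + 18*W)
292 + w(-8, X(2))*J(3) = 292 + (12 + 18*(-3*2))*(-13) = 292 + (12 + 18*(-6))*(-13) = 292 + (12 - 108)*(-13) = 292 - 96*(-13) = 292 + 1248 = 1540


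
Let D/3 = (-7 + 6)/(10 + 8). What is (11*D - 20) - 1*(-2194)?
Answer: 13033/6 ≈ 2172.2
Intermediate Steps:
D = -1/6 (D = 3*((-7 + 6)/(10 + 8)) = 3*(-1/18) = -1/6 ≈ -0.16667)
(11*D - 20) - 1*(-2194) = (11*(-1/6) - 20) - 1*(-2194) = (-11/6 - 20) + 2194 = -131/6 + 2194 = 13033/6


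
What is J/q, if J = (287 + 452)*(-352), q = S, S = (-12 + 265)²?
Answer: -23648/5819 ≈ -4.0639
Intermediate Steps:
S = 64009 (S = 253² = 64009)
q = 64009
J = -260128 (J = 739*(-352) = -260128)
J/q = -260128/64009 = -260128*1/64009 = -23648/5819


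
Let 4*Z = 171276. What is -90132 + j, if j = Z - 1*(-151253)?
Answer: 103940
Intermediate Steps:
Z = 42819 (Z = (¼)*171276 = 42819)
j = 194072 (j = 42819 - 1*(-151253) = 42819 + 151253 = 194072)
-90132 + j = -90132 + 194072 = 103940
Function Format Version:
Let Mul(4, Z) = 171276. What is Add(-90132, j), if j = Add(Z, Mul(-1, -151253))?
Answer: 103940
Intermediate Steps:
Z = 42819 (Z = Mul(Rational(1, 4), 171276) = 42819)
j = 194072 (j = Add(42819, Mul(-1, -151253)) = Add(42819, 151253) = 194072)
Add(-90132, j) = Add(-90132, 194072) = 103940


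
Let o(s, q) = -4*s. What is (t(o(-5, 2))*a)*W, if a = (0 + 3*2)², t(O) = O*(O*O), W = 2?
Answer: 576000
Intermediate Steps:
t(O) = O³ (t(O) = O*O² = O³)
a = 36 (a = (0 + 6)² = 6² = 36)
(t(o(-5, 2))*a)*W = ((-4*(-5))³*36)*2 = (20³*36)*2 = (8000*36)*2 = 288000*2 = 576000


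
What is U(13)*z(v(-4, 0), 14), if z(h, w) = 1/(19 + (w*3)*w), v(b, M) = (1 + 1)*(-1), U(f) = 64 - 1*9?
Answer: 55/607 ≈ 0.090610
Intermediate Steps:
U(f) = 55 (U(f) = 64 - 9 = 55)
v(b, M) = -2 (v(b, M) = 2*(-1) = -2)
z(h, w) = 1/(19 + 3*w²) (z(h, w) = 1/(19 + (3*w)*w) = 1/(19 + 3*w²))
U(13)*z(v(-4, 0), 14) = 55/(19 + 3*14²) = 55/(19 + 3*196) = 55/(19 + 588) = 55/607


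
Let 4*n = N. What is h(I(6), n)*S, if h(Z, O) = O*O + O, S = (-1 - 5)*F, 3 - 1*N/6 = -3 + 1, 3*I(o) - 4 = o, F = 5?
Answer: -3825/2 ≈ -1912.5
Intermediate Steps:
I(o) = 4/3 + o/3
N = 30 (N = 18 - 6*(-3 + 1) = 18 - 6*(-2) = 18 + 12 = 30)
n = 15/2 (n = (1/4)*30 = 15/2 ≈ 7.5000)
S = -30 (S = (-1 - 5)*5 = -6*5 = -30)
h(Z, O) = O + O**2 (h(Z, O) = O**2 + O = O + O**2)
h(I(6), n)*S = (15*(1 + 15/2)/2)*(-30) = ((15/2)*(17/2))*(-30) = (255/4)*(-30) = -3825/2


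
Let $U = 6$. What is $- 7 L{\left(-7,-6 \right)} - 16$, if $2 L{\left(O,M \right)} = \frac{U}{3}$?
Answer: $-23$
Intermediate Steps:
$L{\left(O,M \right)} = 1$ ($L{\left(O,M \right)} = \frac{6 \cdot \frac{1}{3}}{2} = \frac{1}{2} \cdot 2 = 1$)
$- 7 L{\left(-7,-6 \right)} - 16 = \left(-7\right) 1 - 16 = -7 - 16 = -23$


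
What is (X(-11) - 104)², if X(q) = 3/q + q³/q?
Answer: 33856/121 ≈ 279.80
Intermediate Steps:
X(q) = q² + 3/q (X(q) = 3/q + q² = q² + 3/q)
(X(-11) - 104)² = ((3 + (-11)³)/(-11) - 104)² = (-(3 - 1331)/11 - 104)² = (-1/11*(-1328) - 104)² = (1328/11 - 104)² = (184/11)² = 33856/121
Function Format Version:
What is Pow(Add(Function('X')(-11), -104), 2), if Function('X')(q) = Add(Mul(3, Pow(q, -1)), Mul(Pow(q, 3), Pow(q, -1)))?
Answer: Rational(33856, 121) ≈ 279.80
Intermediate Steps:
Function('X')(q) = Add(Pow(q, 2), Mul(3, Pow(q, -1))) (Function('X')(q) = Add(Mul(3, Pow(q, -1)), Pow(q, 2)) = Add(Pow(q, 2), Mul(3, Pow(q, -1))))
Pow(Add(Function('X')(-11), -104), 2) = Pow(Add(Mul(Pow(-11, -1), Add(3, Pow(-11, 3))), -104), 2) = Pow(Add(Mul(Rational(-1, 11), Add(3, -1331)), -104), 2) = Pow(Add(Mul(Rational(-1, 11), -1328), -104), 2) = Pow(Add(Rational(1328, 11), -104), 2) = Pow(Rational(184, 11), 2) = Rational(33856, 121)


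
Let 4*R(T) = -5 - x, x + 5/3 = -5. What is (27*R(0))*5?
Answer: 225/4 ≈ 56.250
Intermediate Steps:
x = -20/3 (x = -5/3 - 5 = -20/3 ≈ -6.6667)
R(T) = 5/12 (R(T) = (-5 - 1*(-20/3))/4 = (-5 + 20/3)/4 = (¼)*(5/3) = 5/12)
(27*R(0))*5 = (27*(5/12))*5 = (45/4)*5 = 225/4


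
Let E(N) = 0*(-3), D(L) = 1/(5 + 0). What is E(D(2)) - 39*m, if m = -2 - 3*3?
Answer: 429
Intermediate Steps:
m = -11 (m = -2 - 9 = -11)
D(L) = ⅕ (D(L) = 1/5 = ⅕)
E(N) = 0
E(D(2)) - 39*m = 0 - 39*(-11) = 0 + 429 = 429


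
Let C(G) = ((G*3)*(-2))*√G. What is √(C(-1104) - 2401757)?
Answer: √(-2401757 + 26496*I*√69) ≈ 70.934 + 1551.4*I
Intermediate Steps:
C(G) = -6*G^(3/2) (C(G) = ((3*G)*(-2))*√G = (-6*G)*√G = -6*G^(3/2))
√(C(-1104) - 2401757) = √(-(-26496)*I*√69 - 2401757) = √(26496*I*√69 - 2401757) = √(-2401757 + 26496*I*√69)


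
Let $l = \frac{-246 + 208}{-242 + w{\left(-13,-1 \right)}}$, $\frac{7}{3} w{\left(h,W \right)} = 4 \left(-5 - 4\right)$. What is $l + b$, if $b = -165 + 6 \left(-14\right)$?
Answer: $- \frac{224216}{901} \approx -248.85$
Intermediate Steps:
$w{\left(h,W \right)} = - \frac{108}{7}$ ($w{\left(h,W \right)} = \frac{3 \cdot 4 \left(-5 - 4\right)}{7} = \frac{3 \cdot 4 \left(-9\right)}{7} = \frac{3}{7} \left(-36\right) = - \frac{108}{7}$)
$l = \frac{133}{901}$ ($l = \frac{-246 + 208}{-242 - \frac{108}{7}} = - \frac{38}{- \frac{1802}{7}} = \left(-38\right) \left(- \frac{7}{1802}\right) = \frac{133}{901} \approx 0.14761$)
$b = -249$ ($b = -165 - 84 = -249$)
$l + b = \frac{133}{901} - 249 = - \frac{224216}{901}$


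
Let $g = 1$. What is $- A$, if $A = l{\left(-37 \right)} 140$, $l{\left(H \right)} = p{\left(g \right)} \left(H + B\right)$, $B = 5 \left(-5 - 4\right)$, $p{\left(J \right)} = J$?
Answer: $11480$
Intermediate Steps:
$B = -45$ ($B = 5 \left(-9\right) = -45$)
$l{\left(H \right)} = -45 + H$ ($l{\left(H \right)} = 1 \left(H - 45\right) = 1 \left(-45 + H\right) = -45 + H$)
$A = -11480$ ($A = \left(-45 - 37\right) 140 = \left(-82\right) 140 = -11480$)
$- A = \left(-1\right) \left(-11480\right) = 11480$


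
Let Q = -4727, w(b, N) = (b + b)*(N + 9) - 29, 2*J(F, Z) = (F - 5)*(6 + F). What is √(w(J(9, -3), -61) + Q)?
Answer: 2*I*√1969 ≈ 88.747*I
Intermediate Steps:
J(F, Z) = (-5 + F)*(6 + F)/2 (J(F, Z) = ((F - 5)*(6 + F))/2 = ((-5 + F)*(6 + F))/2 = (-5 + F)*(6 + F)/2)
w(b, N) = -29 + 2*b*(9 + N) (w(b, N) = (2*b)*(9 + N) - 29 = 2*b*(9 + N) - 29 = -29 + 2*b*(9 + N))
√(w(J(9, -3), -61) + Q) = √((-29 + 18*(-15 + (½)*9 + (½)*9²) + 2*(-61)*(-15 + (½)*9 + (½)*9²)) - 4727) = √((-29 + 18*(-15 + 9/2 + (½)*81) + 2*(-61)*(-15 + 9/2 + (½)*81)) - 4727) = √((-29 + 18*(-15 + 9/2 + 81/2) + 2*(-61)*(-15 + 9/2 + 81/2)) - 4727) = √((-29 + 18*30 + 2*(-61)*30) - 4727) = √((-29 + 540 - 3660) - 4727) = √(-3149 - 4727) = √(-7876) = 2*I*√1969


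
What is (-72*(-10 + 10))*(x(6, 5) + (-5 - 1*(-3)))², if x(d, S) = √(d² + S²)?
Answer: 0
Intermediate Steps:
x(d, S) = √(S² + d²)
(-72*(-10 + 10))*(x(6, 5) + (-5 - 1*(-3)))² = (-72*(-10 + 10))*(√(5² + 6²) + (-5 - 1*(-3)))² = (-72*0)*(√(25 + 36) + (-5 + 3))² = 0*(√61 - 2)² = 0*(-2 + √61)² = 0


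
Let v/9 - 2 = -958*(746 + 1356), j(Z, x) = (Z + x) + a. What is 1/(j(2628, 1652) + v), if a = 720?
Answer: -1/18118426 ≈ -5.5192e-8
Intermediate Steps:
j(Z, x) = 720 + Z + x (j(Z, x) = (Z + x) + 720 = 720 + Z + x)
v = -18123426 (v = 18 + 9*(-958*(746 + 1356)) = 18 + 9*(-958*2102) = 18 + 9*(-2013716) = 18 - 18123444 = -18123426)
1/(j(2628, 1652) + v) = 1/((720 + 2628 + 1652) - 18123426) = 1/(5000 - 18123426) = 1/(-18118426) = -1/18118426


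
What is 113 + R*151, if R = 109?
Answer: 16572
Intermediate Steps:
113 + R*151 = 113 + 109*151 = 113 + 16459 = 16572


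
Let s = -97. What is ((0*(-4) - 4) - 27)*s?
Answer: 3007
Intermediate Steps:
((0*(-4) - 4) - 27)*s = ((0*(-4) - 4) - 27)*(-97) = ((0 - 4) - 27)*(-97) = (-4 - 27)*(-97) = -31*(-97) = 3007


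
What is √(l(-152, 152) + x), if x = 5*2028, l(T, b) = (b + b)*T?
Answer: 2*I*√9017 ≈ 189.92*I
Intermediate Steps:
l(T, b) = 2*T*b (l(T, b) = (2*b)*T = 2*T*b)
x = 10140
√(l(-152, 152) + x) = √(2*(-152)*152 + 10140) = √(-46208 + 10140) = √(-36068) = 2*I*√9017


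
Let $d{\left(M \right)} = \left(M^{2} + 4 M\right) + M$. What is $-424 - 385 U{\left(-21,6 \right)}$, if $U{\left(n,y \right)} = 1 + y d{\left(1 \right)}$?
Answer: $-14669$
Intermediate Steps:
$d{\left(M \right)} = M^{2} + 5 M$
$U{\left(n,y \right)} = 1 + 6 y$ ($U{\left(n,y \right)} = 1 + y 1 \left(5 + 1\right) = 1 + y 1 \cdot 6 = 1 + y 6 = 1 + 6 y$)
$-424 - 385 U{\left(-21,6 \right)} = -424 - 385 \left(1 + 6 \cdot 6\right) = -424 - 385 \left(1 + 36\right) = -424 - 14245 = -14669$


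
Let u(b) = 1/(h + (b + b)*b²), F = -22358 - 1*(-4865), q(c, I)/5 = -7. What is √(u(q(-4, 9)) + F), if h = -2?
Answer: I*√3573142293534/14292 ≈ 132.26*I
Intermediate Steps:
q(c, I) = -35 (q(c, I) = 5*(-7) = -35)
F = -17493 (F = -22358 + 4865 = -17493)
u(b) = 1/(-2 + 2*b³) (u(b) = 1/(-2 + (b + b)*b²) = 1/(-2 + (2*b)*b²) = 1/(-2 + 2*b³))
√(u(q(-4, 9)) + F) = √(1/(2*(-1 + (-35)³)) - 17493) = √(1/(2*(-1 - 42875)) - 17493) = √((½)/(-42876) - 17493) = √((½)*(-1/42876) - 17493) = √(-1/85752 - 17493) = √(-1500059737/85752) = I*√3573142293534/14292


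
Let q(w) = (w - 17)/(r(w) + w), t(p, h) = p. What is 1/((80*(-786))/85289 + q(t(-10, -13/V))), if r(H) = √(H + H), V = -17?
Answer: 146720108030/320151548001 - 14548427042*I*√5/106717182667 ≈ 0.45828 - 0.30484*I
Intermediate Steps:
r(H) = √2*√H (r(H) = √(2*H) = √2*√H)
q(w) = (-17 + w)/(w + √2*√w) (q(w) = (w - 17)/(√2*√w + w) = (-17 + w)/(w + √2*√w))
1/((80*(-786))/85289 + q(t(-10, -13/V))) = 1/((80*(-786))/85289 + (-17 - 10)/(-10 + √2*√(-10))) = 1/(-62880*1/85289 - 27/(-10 + √2*(I*√10))) = 1/(-62880/85289 - 27/(-10 + 2*I*√5))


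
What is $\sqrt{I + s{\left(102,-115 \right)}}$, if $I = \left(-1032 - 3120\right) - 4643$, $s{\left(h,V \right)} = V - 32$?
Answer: $i \sqrt{8942} \approx 94.562 i$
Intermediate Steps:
$s{\left(h,V \right)} = -32 + V$
$I = -8795$ ($I = -4152 - 4643 = -8795$)
$\sqrt{I + s{\left(102,-115 \right)}} = \sqrt{-8795 - 147} = \sqrt{-8942} = i \sqrt{8942}$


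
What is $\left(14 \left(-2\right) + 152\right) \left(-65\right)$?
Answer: $-8060$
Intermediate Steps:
$\left(14 \left(-2\right) + 152\right) \left(-65\right) = \left(-28 + 152\right) \left(-65\right) = 124 \left(-65\right) = -8060$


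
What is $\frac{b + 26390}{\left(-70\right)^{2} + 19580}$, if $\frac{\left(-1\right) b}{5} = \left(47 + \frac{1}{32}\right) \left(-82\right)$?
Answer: $\frac{146153}{78336} \approx 1.8657$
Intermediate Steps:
$b = \frac{308525}{16}$ ($b = - 5 \left(47 + \frac{1}{32}\right) \left(-82\right) = - 5 \cdot \frac{1505}{32} \left(-82\right) = \left(-5\right) \left(- \frac{61705}{16}\right) = \frac{308525}{16} \approx 19283.0$)
$\frac{b + 26390}{\left(-70\right)^{2} + 19580} = \frac{\frac{308525}{16} + 26390}{\left(-70\right)^{2} + 19580} = \frac{730765}{16 \left(4900 + 19580\right)} = \frac{730765}{16 \cdot 24480} = \frac{730765}{16} \cdot \frac{1}{24480} = \frac{146153}{78336}$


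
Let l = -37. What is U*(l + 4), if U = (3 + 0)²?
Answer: -297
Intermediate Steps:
U = 9 (U = 3² = 9)
U*(l + 4) = 9*(-37 + 4) = 9*(-33) = -297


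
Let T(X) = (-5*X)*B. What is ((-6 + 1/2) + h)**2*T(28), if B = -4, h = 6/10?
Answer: 67228/5 ≈ 13446.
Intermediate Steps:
h = 3/5 (h = 6*(1/10) = 3/5 ≈ 0.60000)
T(X) = 20*X (T(X) = -5*X*(-4) = 20*X)
((-6 + 1/2) + h)**2*T(28) = ((-6 + 1/2) + 3/5)**2*(20*28) = ((-6 + 1/2) + 3/5)**2*560 = (-11/2 + 3/5)**2*560 = (-49/10)**2*560 = (2401/100)*560 = 67228/5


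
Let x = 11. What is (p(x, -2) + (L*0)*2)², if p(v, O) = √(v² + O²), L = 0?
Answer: 125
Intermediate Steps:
p(v, O) = √(O² + v²)
(p(x, -2) + (L*0)*2)² = (√((-2)² + 11²) + (0*0)*2)² = (√(4 + 121) + 0*2)² = (√125 + 0)² = (5*√5 + 0)² = (5*√5)² = 125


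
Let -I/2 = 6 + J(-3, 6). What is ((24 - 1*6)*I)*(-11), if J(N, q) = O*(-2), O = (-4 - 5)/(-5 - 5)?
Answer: 8316/5 ≈ 1663.2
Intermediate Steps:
O = 9/10 (O = -9/(-10) = -9*(-⅒) = 9/10 ≈ 0.90000)
J(N, q) = -9/5 (J(N, q) = (9/10)*(-2) = -9/5)
I = -42/5 (I = -2*(6 - 9/5) = -2*21/5 = -42/5 ≈ -8.4000)
((24 - 1*6)*I)*(-11) = ((24 - 1*6)*(-42/5))*(-11) = ((24 - 6)*(-42/5))*(-11) = (18*(-42/5))*(-11) = -756/5*(-11) = 8316/5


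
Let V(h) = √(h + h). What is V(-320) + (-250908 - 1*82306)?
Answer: -333214 + 8*I*√10 ≈ -3.3321e+5 + 25.298*I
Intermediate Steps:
V(h) = √2*√h (V(h) = √(2*h) = √2*√h)
V(-320) + (-250908 - 1*82306) = √2*√(-320) + (-250908 - 1*82306) = √2*(8*I*√5) + (-250908 - 82306) = 8*I*√10 - 333214 = -333214 + 8*I*√10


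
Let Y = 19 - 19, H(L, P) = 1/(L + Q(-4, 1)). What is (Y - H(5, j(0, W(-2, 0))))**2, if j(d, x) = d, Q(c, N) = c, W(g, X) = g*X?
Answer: 1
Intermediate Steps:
W(g, X) = X*g
H(L, P) = 1/(-4 + L) (H(L, P) = 1/(L - 4) = 1/(-4 + L))
Y = 0
(Y - H(5, j(0, W(-2, 0))))**2 = (0 - 1/(-4 + 5))**2 = (0 - 1/1)**2 = (0 - 1*1)**2 = (0 - 1)**2 = (-1)**2 = 1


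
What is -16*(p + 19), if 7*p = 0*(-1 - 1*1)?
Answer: -304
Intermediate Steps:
p = 0 (p = (0*(-1 - 1*1))/7 = (0*(-1 - 1))/7 = (0*(-2))/7 = (⅐)*0 = 0)
-16*(p + 19) = -16*(0 + 19) = -16*19 = -304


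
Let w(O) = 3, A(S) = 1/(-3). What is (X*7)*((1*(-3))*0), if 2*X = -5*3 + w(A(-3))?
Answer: 0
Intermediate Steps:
A(S) = -1/3
X = -6 (X = (-5*3 + 3)/2 = (-15 + 3)/2 = (1/2)*(-12) = -6)
(X*7)*((1*(-3))*0) = (-6*7)*((1*(-3))*0) = -(-126)*0 = -42*0 = 0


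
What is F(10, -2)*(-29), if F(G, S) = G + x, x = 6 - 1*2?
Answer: -406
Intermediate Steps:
x = 4 (x = 6 - 2 = 4)
F(G, S) = 4 + G (F(G, S) = G + 4 = 4 + G)
F(10, -2)*(-29) = (4 + 10)*(-29) = 14*(-29) = -406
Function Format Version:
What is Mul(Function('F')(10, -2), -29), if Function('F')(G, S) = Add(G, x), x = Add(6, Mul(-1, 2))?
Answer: -406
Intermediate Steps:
x = 4 (x = Add(6, -2) = 4)
Function('F')(G, S) = Add(4, G) (Function('F')(G, S) = Add(G, 4) = Add(4, G))
Mul(Function('F')(10, -2), -29) = Mul(Add(4, 10), -29) = Mul(14, -29) = -406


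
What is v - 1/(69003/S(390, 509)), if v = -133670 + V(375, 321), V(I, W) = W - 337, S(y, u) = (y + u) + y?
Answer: -9224736347/69003 ≈ -1.3369e+5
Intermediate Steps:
S(y, u) = u + 2*y (S(y, u) = (u + y) + y = u + 2*y)
V(I, W) = -337 + W
v = -133686 (v = -133670 + (-337 + 321) = -133670 - 16 = -133686)
v - 1/(69003/S(390, 509)) = -133686 - 1/(69003/(509 + 2*390)) = -133686 - 1/(69003/(509 + 780)) = -133686 - 1/(69003/1289) = -133686 - 1/(69003*(1/1289)) = -133686 - 1/69003/1289 = -133686 - 1*1289/69003 = -133686 - 1289/69003 = -9224736347/69003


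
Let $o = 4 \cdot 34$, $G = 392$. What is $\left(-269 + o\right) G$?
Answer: $-52136$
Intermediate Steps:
$o = 136$
$\left(-269 + o\right) G = \left(-269 + 136\right) 392 = \left(-133\right) 392 = -52136$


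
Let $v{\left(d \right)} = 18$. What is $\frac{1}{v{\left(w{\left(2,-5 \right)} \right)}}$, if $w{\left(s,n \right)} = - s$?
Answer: $\frac{1}{18} \approx 0.055556$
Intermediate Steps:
$\frac{1}{v{\left(w{\left(2,-5 \right)} \right)}} = \frac{1}{18}$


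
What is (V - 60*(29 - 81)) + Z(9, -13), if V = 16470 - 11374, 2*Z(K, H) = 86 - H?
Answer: 16531/2 ≈ 8265.5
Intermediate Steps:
Z(K, H) = 43 - H/2 (Z(K, H) = (86 - H)/2 = 43 - H/2)
V = 5096
(V - 60*(29 - 81)) + Z(9, -13) = (5096 - 60*(29 - 81)) + (43 - ½*(-13)) = (5096 - 60*(-52)) + (43 + 13/2) = (5096 + 3120) + 99/2 = 8216 + 99/2 = 16531/2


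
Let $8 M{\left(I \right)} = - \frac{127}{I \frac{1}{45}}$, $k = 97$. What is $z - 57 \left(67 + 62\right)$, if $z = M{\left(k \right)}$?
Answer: $- \frac{5711643}{776} \approx -7360.4$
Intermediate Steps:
$M{\left(I \right)} = - \frac{5715}{8 I}$ ($M{\left(I \right)} = \frac{\left(-127\right) \frac{1}{I \frac{1}{45}}}{8} = \frac{\left(-127\right) \frac{1}{\frac{1}{45} I}}{8} = \frac{\left(-127\right) \frac{45}{I}}{8} = \frac{\left(-5715\right) \frac{1}{I}}{8} = - \frac{5715}{8 I}$)
$z = - \frac{5715}{776}$ ($z = - \frac{5715}{8 \cdot 97} = \left(- \frac{5715}{8}\right) \frac{1}{97} = - \frac{5715}{776} \approx -7.3647$)
$z - 57 \left(67 + 62\right) = - \frac{5715}{776} - 57 \left(67 + 62\right) = - \frac{5715}{776} - 7353 = - \frac{5711643}{776}$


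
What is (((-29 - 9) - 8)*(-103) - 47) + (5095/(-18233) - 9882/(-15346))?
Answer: 656330381337/139901809 ≈ 4691.4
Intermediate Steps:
(((-29 - 9) - 8)*(-103) - 47) + (5095/(-18233) - 9882/(-15346)) = ((-38 - 8)*(-103) - 47) + (5095*(-1/18233) - 9882*(-1/15346)) = (-46*(-103) - 47) + (-5095/18233 + 4941/7673) = (4738 - 47) + 50995318/139901809 = 4691 + 50995318/139901809 = 656330381337/139901809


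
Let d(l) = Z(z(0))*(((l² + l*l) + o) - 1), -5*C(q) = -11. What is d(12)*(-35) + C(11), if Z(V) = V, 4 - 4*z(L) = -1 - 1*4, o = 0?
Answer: -451981/20 ≈ -22599.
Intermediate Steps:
C(q) = 11/5 (C(q) = -⅕*(-11) = 11/5)
z(L) = 9/4 (z(L) = 1 - (-1 - 1*4)/4 = 1 - (-1 - 4)/4 = 1 - ¼*(-5) = 1 + 5/4 = 9/4)
d(l) = -9/4 + 9*l²/2 (d(l) = 9*(((l² + l*l) + 0) - 1)/4 = 9*(((l² + l²) + 0) - 1)/4 = 9*((2*l² + 0) - 1)/4 = 9*(2*l² - 1)/4 = 9*(-1 + 2*l²)/4 = -9/4 + 9*l²/2)
d(12)*(-35) + C(11) = (-9/4 + (9/2)*12²)*(-35) + 11/5 = (-9/4 + (9/2)*144)*(-35) + 11/5 = (-9/4 + 648)*(-35) + 11/5 = (2583/4)*(-35) + 11/5 = -90405/4 + 11/5 = -451981/20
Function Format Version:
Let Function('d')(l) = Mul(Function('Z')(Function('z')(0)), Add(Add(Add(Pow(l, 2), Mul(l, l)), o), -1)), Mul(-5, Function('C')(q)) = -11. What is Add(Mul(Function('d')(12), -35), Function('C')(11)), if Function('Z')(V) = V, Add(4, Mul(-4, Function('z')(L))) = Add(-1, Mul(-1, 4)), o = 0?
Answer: Rational(-451981, 20) ≈ -22599.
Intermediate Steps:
Function('C')(q) = Rational(11, 5) (Function('C')(q) = Mul(Rational(-1, 5), -11) = Rational(11, 5))
Function('z')(L) = Rational(9, 4) (Function('z')(L) = Add(1, Mul(Rational(-1, 4), Add(-1, Mul(-1, 4)))) = Add(1, Mul(Rational(-1, 4), Add(-1, -4))) = Add(1, Mul(Rational(-1, 4), -5)) = Add(1, Rational(5, 4)) = Rational(9, 4))
Function('d')(l) = Add(Rational(-9, 4), Mul(Rational(9, 2), Pow(l, 2))) (Function('d')(l) = Mul(Rational(9, 4), Add(Add(Add(Pow(l, 2), Mul(l, l)), 0), -1)) = Mul(Rational(9, 4), Add(Add(Add(Pow(l, 2), Pow(l, 2)), 0), -1)) = Mul(Rational(9, 4), Add(Add(Mul(2, Pow(l, 2)), 0), -1)) = Mul(Rational(9, 4), Add(Mul(2, Pow(l, 2)), -1)) = Mul(Rational(9, 4), Add(-1, Mul(2, Pow(l, 2)))) = Add(Rational(-9, 4), Mul(Rational(9, 2), Pow(l, 2))))
Add(Mul(Function('d')(12), -35), Function('C')(11)) = Add(Mul(Add(Rational(-9, 4), Mul(Rational(9, 2), Pow(12, 2))), -35), Rational(11, 5)) = Add(Mul(Add(Rational(-9, 4), Mul(Rational(9, 2), 144)), -35), Rational(11, 5)) = Add(Mul(Add(Rational(-9, 4), 648), -35), Rational(11, 5)) = Add(Mul(Rational(2583, 4), -35), Rational(11, 5)) = Add(Rational(-90405, 4), Rational(11, 5)) = Rational(-451981, 20)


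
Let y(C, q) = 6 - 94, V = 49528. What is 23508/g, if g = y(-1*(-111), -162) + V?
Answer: 1959/4120 ≈ 0.47549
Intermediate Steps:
y(C, q) = -88
g = 49440 (g = -88 + 49528 = 49440)
23508/g = 23508/49440 = 23508*(1/49440) = 1959/4120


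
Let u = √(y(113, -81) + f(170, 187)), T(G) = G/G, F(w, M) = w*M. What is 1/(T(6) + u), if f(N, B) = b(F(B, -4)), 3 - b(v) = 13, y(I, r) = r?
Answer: 1/92 - I*√91/92 ≈ 0.01087 - 0.10369*I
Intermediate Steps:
F(w, M) = M*w
b(v) = -10 (b(v) = 3 - 1*13 = 3 - 13 = -10)
f(N, B) = -10
T(G) = 1
u = I*√91 (u = √(-81 - 10) = √(-91) = I*√91 ≈ 9.5394*I)
1/(T(6) + u) = 1/(1 + I*√91)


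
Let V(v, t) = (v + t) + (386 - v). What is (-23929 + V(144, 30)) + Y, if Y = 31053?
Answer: 7540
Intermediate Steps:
V(v, t) = 386 + t (V(v, t) = (t + v) + (386 - v) = 386 + t)
(-23929 + V(144, 30)) + Y = (-23929 + (386 + 30)) + 31053 = (-23929 + 416) + 31053 = -23513 + 31053 = 7540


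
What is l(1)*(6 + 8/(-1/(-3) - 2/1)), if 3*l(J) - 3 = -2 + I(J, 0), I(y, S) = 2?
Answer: 6/5 ≈ 1.2000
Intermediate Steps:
l(J) = 1 (l(J) = 1 + (-2 + 2)/3 = 1 + (⅓)*0 = 1 + 0 = 1)
l(1)*(6 + 8/(-1/(-3) - 2/1)) = 1*(6 + 8/(-1/(-3) - 2/1)) = 1*(6 + 8/(-1*(-⅓) - 2*1)) = 1*(6 + 8/(⅓ - 2)) = 1*(6 + 8/(-5/3)) = 1*(6 + 8*(-⅗)) = 1*(6 - 24/5) = 1*(6/5) = 6/5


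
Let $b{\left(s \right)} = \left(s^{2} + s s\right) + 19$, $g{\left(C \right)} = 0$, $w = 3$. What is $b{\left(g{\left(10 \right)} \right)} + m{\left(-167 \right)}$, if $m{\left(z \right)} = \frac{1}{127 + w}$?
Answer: $\frac{2471}{130} \approx 19.008$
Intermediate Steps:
$b{\left(s \right)} = 19 + 2 s^{2}$ ($b{\left(s \right)} = \left(s^{2} + s^{2}\right) + 19 = 2 s^{2} + 19 = 19 + 2 s^{2}$)
$m{\left(z \right)} = \frac{1}{130}$ ($m{\left(z \right)} = \frac{1}{127 + 3} = \frac{1}{130}$)
$b{\left(g{\left(10 \right)} \right)} + m{\left(-167 \right)} = \left(19 + 2 \cdot 0^{2}\right) + \frac{1}{130} = \left(19 + 2 \cdot 0\right) + \frac{1}{130} = \left(19 + 0\right) + \frac{1}{130} = 19 + \frac{1}{130} = \frac{2471}{130}$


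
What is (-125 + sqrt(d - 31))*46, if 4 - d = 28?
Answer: -5750 + 46*I*sqrt(55) ≈ -5750.0 + 341.15*I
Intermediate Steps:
d = -24 (d = 4 - 1*28 = 4 - 28 = -24)
(-125 + sqrt(d - 31))*46 = (-125 + sqrt(-24 - 31))*46 = (-125 + sqrt(-55))*46 = (-125 + I*sqrt(55))*46 = -5750 + 46*I*sqrt(55)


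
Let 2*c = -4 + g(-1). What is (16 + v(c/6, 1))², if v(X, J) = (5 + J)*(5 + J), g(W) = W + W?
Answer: 2704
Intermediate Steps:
g(W) = 2*W
c = -3 (c = (-4 + 2*(-1))/2 = (-4 - 2)/2 = (½)*(-6) = -3)
v(X, J) = (5 + J)²
(16 + v(c/6, 1))² = (16 + (5 + 1)²)² = (16 + 6²)² = (16 + 36)² = 52² = 2704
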